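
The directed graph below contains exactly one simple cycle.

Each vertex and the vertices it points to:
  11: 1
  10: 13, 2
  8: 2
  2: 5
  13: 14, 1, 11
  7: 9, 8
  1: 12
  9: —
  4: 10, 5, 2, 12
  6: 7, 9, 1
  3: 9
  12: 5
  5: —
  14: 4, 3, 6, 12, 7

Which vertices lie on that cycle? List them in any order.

DFS with gray/black marking from 13:
13 gray
  14 gray
    4 gray
      10 gray
        10→13: 13 is gray → back edge
Back edge closes the cycle 13 → 14 → 4 → 10 → 13; its vertices are {4, 10, 13, 14}.

4, 10, 13, 14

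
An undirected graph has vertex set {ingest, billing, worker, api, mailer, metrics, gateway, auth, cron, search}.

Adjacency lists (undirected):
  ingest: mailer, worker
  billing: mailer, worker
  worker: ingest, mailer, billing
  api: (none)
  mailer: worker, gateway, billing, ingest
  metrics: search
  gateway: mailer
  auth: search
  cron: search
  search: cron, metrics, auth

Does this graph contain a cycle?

Yes

DFS, tracking each vertex's parent; an edge to a visited non-parent vertex closes a cycle.
Start from gateway:
visit gateway (parent –)
  visit mailer (parent gateway)
    visit worker (parent mailer)
      visit ingest (parent worker)
        ingest–mailer: mailer visited and ≠ parent → cycle
Cycle: mailer – worker – ingest – mailer.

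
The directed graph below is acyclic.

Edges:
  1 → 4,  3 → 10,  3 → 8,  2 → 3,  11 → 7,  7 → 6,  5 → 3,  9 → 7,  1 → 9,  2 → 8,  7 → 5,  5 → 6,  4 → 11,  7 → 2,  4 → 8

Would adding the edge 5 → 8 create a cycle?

No

Adding 5→8 creates a cycle iff 8 can already reach 5.
Explore from 8: no path reaches 5. The graph stays acyclic.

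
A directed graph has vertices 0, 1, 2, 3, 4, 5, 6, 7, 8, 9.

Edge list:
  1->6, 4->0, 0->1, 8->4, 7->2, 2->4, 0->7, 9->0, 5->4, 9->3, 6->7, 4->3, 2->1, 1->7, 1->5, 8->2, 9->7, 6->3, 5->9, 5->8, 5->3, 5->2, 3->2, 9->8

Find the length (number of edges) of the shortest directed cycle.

For each vertex v, BFS finds the shortest path from v back to v.
The shortest such closed walk is 1 → 5 → 2 → 1, length 3.

3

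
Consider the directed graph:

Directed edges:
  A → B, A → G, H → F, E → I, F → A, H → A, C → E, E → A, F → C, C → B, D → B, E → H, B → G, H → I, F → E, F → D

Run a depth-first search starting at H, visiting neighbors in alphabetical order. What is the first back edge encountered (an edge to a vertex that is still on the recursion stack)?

DFS from H (visiting neighbors in alphabetical order); mark gray on enter, black on exit:
H gray
  A gray
    B gray
      G gray
      G black
    B black
    A→G: G black — skip
  A black
  F gray
    F→A: A black — skip
    C gray
      C→B: B black — skip
      E gray
        E→A: A black — skip
        E→H: H is gray → back edge
First back edge: E → H.

E→H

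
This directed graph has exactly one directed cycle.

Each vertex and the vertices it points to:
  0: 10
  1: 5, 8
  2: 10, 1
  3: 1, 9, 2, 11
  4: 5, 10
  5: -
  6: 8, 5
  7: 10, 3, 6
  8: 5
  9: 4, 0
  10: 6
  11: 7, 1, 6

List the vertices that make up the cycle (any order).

3, 7, 11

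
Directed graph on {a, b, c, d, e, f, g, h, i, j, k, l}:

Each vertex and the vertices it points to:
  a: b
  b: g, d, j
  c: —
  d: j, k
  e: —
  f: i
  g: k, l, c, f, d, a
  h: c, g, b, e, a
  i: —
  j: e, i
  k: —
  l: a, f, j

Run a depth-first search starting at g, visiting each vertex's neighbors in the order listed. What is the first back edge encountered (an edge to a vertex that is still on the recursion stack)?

b->g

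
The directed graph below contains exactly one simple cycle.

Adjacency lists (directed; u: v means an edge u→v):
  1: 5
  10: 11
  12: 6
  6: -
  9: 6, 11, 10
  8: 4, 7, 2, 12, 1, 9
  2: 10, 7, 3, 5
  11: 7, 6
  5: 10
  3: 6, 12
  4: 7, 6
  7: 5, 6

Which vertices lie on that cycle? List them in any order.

DFS with gray/black marking from 10:
10 gray
  11 gray
    7 gray
      5 gray
        5→10: 10 is gray → back edge
Back edge closes the cycle 10 → 11 → 7 → 5 → 10; its vertices are {5, 7, 10, 11}.

5, 7, 10, 11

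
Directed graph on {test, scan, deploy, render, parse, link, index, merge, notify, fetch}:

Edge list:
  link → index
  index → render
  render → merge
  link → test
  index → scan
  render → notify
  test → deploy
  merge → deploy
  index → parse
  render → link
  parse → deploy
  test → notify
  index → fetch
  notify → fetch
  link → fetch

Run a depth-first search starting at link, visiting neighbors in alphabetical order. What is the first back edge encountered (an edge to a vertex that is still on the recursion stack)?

DFS from link (visiting neighbors in alphabetical order); mark gray on enter, black on exit:
link gray
  fetch gray
  fetch black
  index gray
    index→fetch: fetch black — skip
    parse gray
      deploy gray
      deploy black
    parse black
    render gray
      render→link: link is gray → back edge
First back edge: render → link.

render→link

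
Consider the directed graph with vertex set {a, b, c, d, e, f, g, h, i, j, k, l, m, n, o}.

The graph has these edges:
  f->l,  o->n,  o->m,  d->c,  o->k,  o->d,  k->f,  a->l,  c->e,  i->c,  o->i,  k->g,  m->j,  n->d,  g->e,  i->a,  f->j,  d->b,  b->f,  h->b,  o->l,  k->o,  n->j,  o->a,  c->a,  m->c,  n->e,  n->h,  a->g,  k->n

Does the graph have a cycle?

Yes

DFS with white/gray/black marking, starting from h:
h gray
  b gray
    f gray
      l gray
      l black
      j gray
      j black
    f black
  b black
h black
a gray
  g gray
    e gray
    e black
  g black
  a→l: l black — skip
a black
c gray
  c→a: a black — skip
  c→e: e black — skip
c black
d gray
  d→c: c black — skip
  d→b: b black — skip
d black
i gray
  i→c: c black — skip
  i→a: a black — skip
i black
k gray
  n gray
    n→e: e black — skip
    n→d: d black — skip
    n→j: j black — skip
    n→h: h black — skip
  n black
  k→f: f black — skip
  k→g: g black — skip
  o gray
    o→d: d black — skip
    o→n: n black — skip
    o→k: k is gray → back edge
Back edge found, so a cycle exists: k → o → k.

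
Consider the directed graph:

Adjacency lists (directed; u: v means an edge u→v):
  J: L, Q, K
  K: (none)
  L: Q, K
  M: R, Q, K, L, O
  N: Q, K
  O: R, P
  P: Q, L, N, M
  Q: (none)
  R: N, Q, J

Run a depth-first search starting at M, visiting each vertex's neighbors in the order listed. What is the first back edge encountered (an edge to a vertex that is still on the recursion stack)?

P→M

DFS from M (visiting each vertex's neighbors in the order listed); mark gray on enter, black on exit:
M gray
  R gray
    N gray
      Q gray
      Q black
      K gray
      K black
    N black
    R→Q: Q black — skip
    J gray
      L gray
        L→Q: Q black — skip
        L→K: K black — skip
      L black
      J→Q: Q black — skip
      J→K: K black — skip
    J black
  R black
  M→Q: Q black — skip
  M→K: K black — skip
  M→L: L black — skip
  O gray
    O→R: R black — skip
    P gray
      P→Q: Q black — skip
      P→L: L black — skip
      P→N: N black — skip
      P→M: M is gray → back edge
First back edge: P → M.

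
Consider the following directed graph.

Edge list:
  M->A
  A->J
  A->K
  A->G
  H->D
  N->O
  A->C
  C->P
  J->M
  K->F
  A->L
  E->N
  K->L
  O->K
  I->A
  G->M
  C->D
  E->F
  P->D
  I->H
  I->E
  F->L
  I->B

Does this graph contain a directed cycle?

Yes

DFS with white/gray/black marking, starting from D:
D gray
D black
A gray
  L gray
  L black
  J gray
    M gray
      M→A: A is gray → back edge
Back edge found, so a cycle exists: A → J → M → A.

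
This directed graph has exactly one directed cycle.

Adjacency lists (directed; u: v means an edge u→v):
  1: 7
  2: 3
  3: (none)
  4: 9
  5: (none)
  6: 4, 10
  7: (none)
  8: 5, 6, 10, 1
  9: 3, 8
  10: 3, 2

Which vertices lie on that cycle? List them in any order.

4, 6, 8, 9

DFS with gray/black marking from 8:
8 gray
  5 gray
  5 black
  6 gray
    4 gray
      9 gray
        3 gray
        3 black
        9→8: 8 is gray → back edge
Back edge closes the cycle 8 → 6 → 4 → 9 → 8; its vertices are {4, 6, 8, 9}.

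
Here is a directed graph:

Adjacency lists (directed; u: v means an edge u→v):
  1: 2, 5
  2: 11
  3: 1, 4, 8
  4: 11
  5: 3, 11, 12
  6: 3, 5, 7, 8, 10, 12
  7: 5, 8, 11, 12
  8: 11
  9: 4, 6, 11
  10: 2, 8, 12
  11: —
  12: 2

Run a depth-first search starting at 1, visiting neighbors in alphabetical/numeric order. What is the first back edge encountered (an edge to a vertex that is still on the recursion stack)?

DFS from 1 (visiting neighbors in alphabetical/numeric order); mark gray on enter, black on exit:
1 gray
  2 gray
    11 gray
    11 black
  2 black
  5 gray
    3 gray
      3→1: 1 is gray → back edge
First back edge: 3 → 1.

3->1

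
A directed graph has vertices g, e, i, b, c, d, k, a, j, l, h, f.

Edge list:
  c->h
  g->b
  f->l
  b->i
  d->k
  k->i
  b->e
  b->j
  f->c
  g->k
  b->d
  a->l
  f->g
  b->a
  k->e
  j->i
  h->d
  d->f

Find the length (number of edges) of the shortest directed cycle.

4

For each vertex v, BFS finds the shortest path from v back to v.
The shortest such closed walk is b → d → f → g → b, length 4.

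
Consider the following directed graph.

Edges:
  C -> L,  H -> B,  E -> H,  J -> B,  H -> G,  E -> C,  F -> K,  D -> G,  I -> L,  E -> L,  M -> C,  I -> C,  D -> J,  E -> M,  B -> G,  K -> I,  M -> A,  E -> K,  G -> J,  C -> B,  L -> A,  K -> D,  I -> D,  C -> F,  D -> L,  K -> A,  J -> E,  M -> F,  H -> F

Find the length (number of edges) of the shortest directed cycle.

For each vertex v, BFS finds the shortest path from v back to v.
The shortest such closed walk is G → J → B → G, length 3.

3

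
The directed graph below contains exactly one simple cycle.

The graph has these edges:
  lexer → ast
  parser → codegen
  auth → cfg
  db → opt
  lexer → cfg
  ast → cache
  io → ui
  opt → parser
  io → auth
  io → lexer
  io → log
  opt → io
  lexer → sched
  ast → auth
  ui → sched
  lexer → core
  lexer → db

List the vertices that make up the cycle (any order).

db, io, opt, lexer

DFS with gray/black marking from opt:
opt gray
  parser gray
    codegen gray
    codegen black
  parser black
  io gray
    lexer gray
      db gray
        db→opt: opt is gray → back edge
Back edge closes the cycle opt → io → lexer → db → opt; its vertices are {db, io, opt, lexer}.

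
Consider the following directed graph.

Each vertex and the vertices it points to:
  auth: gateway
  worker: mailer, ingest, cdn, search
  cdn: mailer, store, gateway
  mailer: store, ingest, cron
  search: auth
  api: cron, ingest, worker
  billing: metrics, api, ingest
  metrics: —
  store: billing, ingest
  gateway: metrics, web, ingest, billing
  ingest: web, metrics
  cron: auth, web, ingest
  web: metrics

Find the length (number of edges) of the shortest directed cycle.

5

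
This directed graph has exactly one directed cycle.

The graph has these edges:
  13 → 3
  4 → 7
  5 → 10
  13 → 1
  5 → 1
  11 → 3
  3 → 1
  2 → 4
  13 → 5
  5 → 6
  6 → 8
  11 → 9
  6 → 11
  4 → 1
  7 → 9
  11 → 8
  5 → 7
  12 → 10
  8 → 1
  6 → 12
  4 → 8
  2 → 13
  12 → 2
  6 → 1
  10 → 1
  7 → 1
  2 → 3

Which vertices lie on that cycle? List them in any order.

2, 5, 6, 12, 13

DFS with gray/black marking from 6:
6 gray
  1 gray
  1 black
  11 gray
    9 gray
    9 black
    8 gray
      8→1: 1 black — skip
    8 black
    3 gray
      3→1: 1 black — skip
    3 black
  11 black
  6→8: 8 black — skip
  12 gray
    2 gray
      4 gray
        4→8: 8 black — skip
        4→1: 1 black — skip
        7 gray
          7→1: 1 black — skip
          7→9: 9 black — skip
        7 black
      4 black
      2→3: 3 black — skip
      13 gray
        13→3: 3 black — skip
        13→1: 1 black — skip
        5 gray
          10 gray
            10→1: 1 black — skip
          10 black
          5→7: 7 black — skip
          5→1: 1 black — skip
          5→6: 6 is gray → back edge
Back edge closes the cycle 6 → 12 → 2 → 13 → 5 → 6; its vertices are {2, 5, 6, 12, 13}.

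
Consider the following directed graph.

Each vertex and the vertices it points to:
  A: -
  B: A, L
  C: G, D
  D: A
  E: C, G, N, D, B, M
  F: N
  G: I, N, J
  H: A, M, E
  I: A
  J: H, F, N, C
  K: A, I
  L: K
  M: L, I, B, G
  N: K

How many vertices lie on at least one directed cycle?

6

A vertex is on a directed cycle iff it belongs to a strongly connected component of size ≥ 2 (or has a self-loop).
The vertices on cycles are {C, E, G, H, J, M} — 6 in total.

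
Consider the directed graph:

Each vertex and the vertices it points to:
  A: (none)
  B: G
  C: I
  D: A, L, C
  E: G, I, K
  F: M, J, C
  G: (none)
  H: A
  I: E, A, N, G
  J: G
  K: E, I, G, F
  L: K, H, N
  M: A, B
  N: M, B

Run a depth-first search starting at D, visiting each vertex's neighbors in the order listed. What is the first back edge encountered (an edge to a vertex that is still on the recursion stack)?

I->E

DFS from D (visiting each vertex's neighbors in the order listed); mark gray on enter, black on exit:
D gray
  A gray
  A black
  L gray
    K gray
      E gray
        G gray
        G black
        I gray
          I→E: E is gray → back edge
First back edge: I → E.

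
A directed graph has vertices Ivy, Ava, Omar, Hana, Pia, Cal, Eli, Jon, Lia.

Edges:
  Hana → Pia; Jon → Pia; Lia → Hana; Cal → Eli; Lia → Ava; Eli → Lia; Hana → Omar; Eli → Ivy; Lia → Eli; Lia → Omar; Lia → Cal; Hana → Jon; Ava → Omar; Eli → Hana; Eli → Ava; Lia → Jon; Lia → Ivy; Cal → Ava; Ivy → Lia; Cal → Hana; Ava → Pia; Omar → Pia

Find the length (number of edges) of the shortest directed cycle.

2

For each vertex v, BFS finds the shortest path from v back to v.
The shortest such closed walk is Ivy → Lia → Ivy, length 2.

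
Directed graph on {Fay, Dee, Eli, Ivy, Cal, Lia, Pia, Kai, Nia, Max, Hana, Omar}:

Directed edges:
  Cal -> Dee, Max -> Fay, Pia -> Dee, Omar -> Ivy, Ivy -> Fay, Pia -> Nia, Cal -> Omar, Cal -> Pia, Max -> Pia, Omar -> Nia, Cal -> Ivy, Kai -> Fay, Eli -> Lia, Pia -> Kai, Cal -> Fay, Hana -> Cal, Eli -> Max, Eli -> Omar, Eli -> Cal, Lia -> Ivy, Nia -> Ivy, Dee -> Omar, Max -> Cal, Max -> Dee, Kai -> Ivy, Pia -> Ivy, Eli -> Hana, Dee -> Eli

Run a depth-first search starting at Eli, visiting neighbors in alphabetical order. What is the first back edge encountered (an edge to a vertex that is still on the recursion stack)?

Dee→Eli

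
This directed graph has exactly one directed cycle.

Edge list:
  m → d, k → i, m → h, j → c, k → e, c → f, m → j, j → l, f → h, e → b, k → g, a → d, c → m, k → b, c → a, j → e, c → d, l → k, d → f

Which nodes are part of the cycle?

c, j, m

DFS with gray/black marking from j:
j gray
  c gray
    f gray
      h gray
      h black
    f black
    d gray
      d→f: f black — skip
    d black
    a gray
      a→d: d black — skip
    a black
    m gray
      m→d: d black — skip
      m→h: h black — skip
      m→j: j is gray → back edge
Back edge closes the cycle j → c → m → j; its vertices are {c, j, m}.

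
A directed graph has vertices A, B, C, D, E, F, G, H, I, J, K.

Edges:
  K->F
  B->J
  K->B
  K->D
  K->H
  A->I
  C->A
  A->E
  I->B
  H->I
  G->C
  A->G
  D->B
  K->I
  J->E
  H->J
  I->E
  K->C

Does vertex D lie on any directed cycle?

D lies on a cycle iff there is a path from D back to itself.
Exploring from D, it never reaches itself; equivalently, its strongly connected component is a singleton.

No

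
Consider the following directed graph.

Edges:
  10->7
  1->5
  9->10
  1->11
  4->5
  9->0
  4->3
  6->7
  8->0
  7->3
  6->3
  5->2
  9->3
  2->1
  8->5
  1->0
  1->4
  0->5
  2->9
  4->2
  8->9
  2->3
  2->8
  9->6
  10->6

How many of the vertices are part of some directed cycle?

A vertex is on a directed cycle iff it belongs to a strongly connected component of size ≥ 2 (or has a self-loop).
The vertices on cycles are {0, 1, 2, 4, 5, 8, 9} — 7 in total.

7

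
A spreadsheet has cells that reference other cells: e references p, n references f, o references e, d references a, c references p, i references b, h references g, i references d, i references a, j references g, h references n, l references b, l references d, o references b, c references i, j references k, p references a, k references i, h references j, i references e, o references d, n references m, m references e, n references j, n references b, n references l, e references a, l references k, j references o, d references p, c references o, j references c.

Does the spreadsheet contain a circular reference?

No

DFS with white/gray/black marking, starting from a:
a gray
a black
b gray
b black
m gray
  e gray
    p gray
      p→a: a black — skip
    p black
    e→a: a black — skip
  e black
m black
n gray
  j gray
    c gray
      i gray
        i→e: e black — skip
        d gray
          d→p: p black — skip
          d→a: a black — skip
        d black
        i→a: a black — skip
        i→b: b black — skip
      i black
      o gray
        o→e: e black — skip
        o→b: b black — skip
        o→d: d black — skip
      o black
      c→p: p black — skip
    c black
    g gray
    g black
    k gray
      k→i: i black — skip
    k black
    j→o: o black — skip
  j black
  n→m: m black — skip
  l gray
    l→b: b black — skip
    l→k: k black — skip
    l→d: d black — skip
  l black
  n→b: b black — skip
  f gray
  f black
n black
h gray
  h→g: g black — skip
  h→j: j black — skip
  h→n: n black — skip
h black
Every edge goes to a white or black vertex — no back edge, so the graph is acyclic.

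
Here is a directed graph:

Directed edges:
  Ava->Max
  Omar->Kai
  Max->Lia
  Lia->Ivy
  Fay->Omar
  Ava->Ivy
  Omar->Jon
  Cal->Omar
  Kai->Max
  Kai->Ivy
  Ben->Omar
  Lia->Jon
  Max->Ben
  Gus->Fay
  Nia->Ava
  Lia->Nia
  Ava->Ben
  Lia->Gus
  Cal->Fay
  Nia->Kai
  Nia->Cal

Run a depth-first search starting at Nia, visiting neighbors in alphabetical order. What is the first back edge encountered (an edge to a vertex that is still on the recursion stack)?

Max→Ben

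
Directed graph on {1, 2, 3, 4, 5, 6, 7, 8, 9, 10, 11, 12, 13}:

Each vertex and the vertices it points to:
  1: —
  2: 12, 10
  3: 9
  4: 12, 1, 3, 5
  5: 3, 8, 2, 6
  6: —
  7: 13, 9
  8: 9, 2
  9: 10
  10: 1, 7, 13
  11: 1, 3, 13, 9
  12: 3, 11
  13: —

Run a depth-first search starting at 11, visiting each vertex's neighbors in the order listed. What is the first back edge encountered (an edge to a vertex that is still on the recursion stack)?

DFS from 11 (visiting each vertex's neighbors in the order listed); mark gray on enter, black on exit:
11 gray
  1 gray
  1 black
  3 gray
    9 gray
      10 gray
        10→1: 1 black — skip
        7 gray
          13 gray
          13 black
          7→9: 9 is gray → back edge
First back edge: 7 → 9.

7->9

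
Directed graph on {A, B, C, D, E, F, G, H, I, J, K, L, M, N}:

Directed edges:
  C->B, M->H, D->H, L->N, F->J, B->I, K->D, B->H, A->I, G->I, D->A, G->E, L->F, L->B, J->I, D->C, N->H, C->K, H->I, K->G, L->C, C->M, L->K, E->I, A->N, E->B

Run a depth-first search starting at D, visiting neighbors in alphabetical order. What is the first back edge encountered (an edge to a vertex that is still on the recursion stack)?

K→D

DFS from D (visiting neighbors in alphabetical order); mark gray on enter, black on exit:
D gray
  A gray
    I gray
    I black
    N gray
      H gray
        H→I: I black — skip
      H black
    N black
  A black
  C gray
    B gray
      B→H: H black — skip
      B→I: I black — skip
    B black
    K gray
      K→D: D is gray → back edge
First back edge: K → D.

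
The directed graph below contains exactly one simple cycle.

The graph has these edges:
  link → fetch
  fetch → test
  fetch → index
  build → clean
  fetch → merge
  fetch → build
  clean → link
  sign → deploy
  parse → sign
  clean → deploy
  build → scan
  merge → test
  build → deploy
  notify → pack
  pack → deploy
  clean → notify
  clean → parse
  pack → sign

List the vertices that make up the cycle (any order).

DFS with gray/black marking from clean:
clean gray
  link gray
    fetch gray
      index gray
      index black
      build gray
        scan gray
        scan black
        build→clean: clean is gray → back edge
Back edge closes the cycle clean → link → fetch → build → clean; its vertices are {link, build, clean, fetch}.

link, build, clean, fetch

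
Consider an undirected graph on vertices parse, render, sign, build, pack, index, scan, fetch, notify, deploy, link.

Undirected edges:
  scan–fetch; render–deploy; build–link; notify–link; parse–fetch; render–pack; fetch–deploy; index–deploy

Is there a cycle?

DFS, tracking each vertex's parent; an edge to a visited non-parent vertex closes a cycle.
Start from build:
visit build (parent –)
  visit link (parent build)
    visit notify (parent link)
      notify–link: parent, skip
    link–build: parent, skip
visit parse (parent –)
  visit fetch (parent parse)
    visit scan (parent fetch)
      scan–fetch: parent, skip
    fetch–parse: parent, skip
    visit deploy (parent fetch)
      visit render (parent deploy)
        visit pack (parent render)
          pack–render: parent, skip
        render–deploy: parent, skip
      visit index (parent deploy)
        index–deploy: parent, skip
      deploy–fetch: parent, skip
visit sign (parent –)
No non-parent visited neighbor found — the graph is a forest.

No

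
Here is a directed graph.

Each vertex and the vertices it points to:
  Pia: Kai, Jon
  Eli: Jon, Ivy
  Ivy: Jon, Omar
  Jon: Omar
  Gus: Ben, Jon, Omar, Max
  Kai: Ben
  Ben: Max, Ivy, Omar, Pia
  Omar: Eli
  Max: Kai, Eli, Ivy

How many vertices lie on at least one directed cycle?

8

A vertex is on a directed cycle iff it belongs to a strongly connected component of size ≥ 2 (or has a self-loop).
The vertices on cycles are {Ben, Eli, Ivy, Jon, Kai, Max, Pia, Omar} — 8 in total.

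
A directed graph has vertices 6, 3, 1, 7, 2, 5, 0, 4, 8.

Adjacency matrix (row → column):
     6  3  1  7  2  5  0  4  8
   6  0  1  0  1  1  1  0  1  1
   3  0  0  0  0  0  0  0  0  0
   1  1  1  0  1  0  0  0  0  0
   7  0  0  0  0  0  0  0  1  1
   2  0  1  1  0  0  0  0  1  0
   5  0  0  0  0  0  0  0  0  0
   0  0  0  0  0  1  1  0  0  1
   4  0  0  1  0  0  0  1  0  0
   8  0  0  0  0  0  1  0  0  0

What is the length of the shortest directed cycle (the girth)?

3

For each vertex v, BFS finds the shortest path from v back to v.
The shortest such closed walk is 2 → 4 → 0 → 2, length 3.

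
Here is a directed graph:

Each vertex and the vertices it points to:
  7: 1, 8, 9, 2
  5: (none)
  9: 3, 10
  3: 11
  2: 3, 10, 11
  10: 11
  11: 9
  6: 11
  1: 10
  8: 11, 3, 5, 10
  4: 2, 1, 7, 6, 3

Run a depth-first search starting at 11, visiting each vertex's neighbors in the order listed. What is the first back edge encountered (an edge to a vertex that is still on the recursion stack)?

DFS from 11 (visiting each vertex's neighbors in the order listed); mark gray on enter, black on exit:
11 gray
  9 gray
    3 gray
      3→11: 11 is gray → back edge
First back edge: 3 → 11.

3→11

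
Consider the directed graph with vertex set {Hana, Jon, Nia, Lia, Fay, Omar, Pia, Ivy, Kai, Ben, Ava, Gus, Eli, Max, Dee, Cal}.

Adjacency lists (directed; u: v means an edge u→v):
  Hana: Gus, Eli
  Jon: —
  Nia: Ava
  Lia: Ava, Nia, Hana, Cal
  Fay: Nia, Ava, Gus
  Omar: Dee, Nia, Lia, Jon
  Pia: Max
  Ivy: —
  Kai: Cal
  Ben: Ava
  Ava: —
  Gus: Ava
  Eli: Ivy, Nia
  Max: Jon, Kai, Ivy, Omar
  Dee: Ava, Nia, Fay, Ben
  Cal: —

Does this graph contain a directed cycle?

DFS with white/gray/black marking, starting from Pia:
Pia gray
  Max gray
    Jon gray
    Jon black
    Kai gray
      Cal gray
      Cal black
    Kai black
    Ivy gray
    Ivy black
    Omar gray
      Dee gray
        Ava gray
        Ava black
        Nia gray
          Nia→Ava: Ava black — skip
        Nia black
        Fay gray
          Fay→Nia: Nia black — skip
          Fay→Ava: Ava black — skip
          Gus gray
            Gus→Ava: Ava black — skip
          Gus black
        Fay black
        Ben gray
          Ben→Ava: Ava black — skip
        Ben black
      Dee black
      Omar→Nia: Nia black — skip
      Lia gray
        Lia→Ava: Ava black — skip
        Lia→Nia: Nia black — skip
        Hana gray
          Hana→Gus: Gus black — skip
          Eli gray
            Eli→Ivy: Ivy black — skip
            Eli→Nia: Nia black — skip
          Eli black
        Hana black
        Lia→Cal: Cal black — skip
      Lia black
      Omar→Jon: Jon black — skip
    Omar black
  Max black
Pia black
Every edge goes to a white or black vertex — no back edge, so the graph is acyclic.

No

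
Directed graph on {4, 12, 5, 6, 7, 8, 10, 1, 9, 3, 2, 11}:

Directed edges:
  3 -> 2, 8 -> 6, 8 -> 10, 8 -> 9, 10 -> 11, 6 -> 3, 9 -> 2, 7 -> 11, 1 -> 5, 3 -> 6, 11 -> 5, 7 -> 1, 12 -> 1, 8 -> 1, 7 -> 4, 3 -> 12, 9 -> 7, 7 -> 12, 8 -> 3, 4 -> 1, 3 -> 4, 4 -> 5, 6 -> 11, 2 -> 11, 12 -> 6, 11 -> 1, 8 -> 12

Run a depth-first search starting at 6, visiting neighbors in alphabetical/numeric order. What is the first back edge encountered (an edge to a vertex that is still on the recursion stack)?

3->6

DFS from 6 (visiting neighbors in alphabetical/numeric order); mark gray on enter, black on exit:
6 gray
  3 gray
    2 gray
      11 gray
        1 gray
          5 gray
          5 black
        1 black
        11→5: 5 black — skip
      11 black
    2 black
    4 gray
      4→1: 1 black — skip
      4→5: 5 black — skip
    4 black
    3→6: 6 is gray → back edge
First back edge: 3 → 6.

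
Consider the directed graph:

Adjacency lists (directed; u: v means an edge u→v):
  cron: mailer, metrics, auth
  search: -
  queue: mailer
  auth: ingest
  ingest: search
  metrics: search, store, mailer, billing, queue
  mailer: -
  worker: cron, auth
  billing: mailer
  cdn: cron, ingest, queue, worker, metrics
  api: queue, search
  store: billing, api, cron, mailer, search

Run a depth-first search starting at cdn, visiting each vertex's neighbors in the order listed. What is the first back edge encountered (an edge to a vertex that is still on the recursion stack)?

store→cron

DFS from cdn (visiting each vertex's neighbors in the order listed); mark gray on enter, black on exit:
cdn gray
  cron gray
    mailer gray
    mailer black
    metrics gray
      search gray
      search black
      store gray
        billing gray
          billing→mailer: mailer black — skip
        billing black
        api gray
          queue gray
            queue→mailer: mailer black — skip
          queue black
          api→search: search black — skip
        api black
        store→cron: cron is gray → back edge
First back edge: store → cron.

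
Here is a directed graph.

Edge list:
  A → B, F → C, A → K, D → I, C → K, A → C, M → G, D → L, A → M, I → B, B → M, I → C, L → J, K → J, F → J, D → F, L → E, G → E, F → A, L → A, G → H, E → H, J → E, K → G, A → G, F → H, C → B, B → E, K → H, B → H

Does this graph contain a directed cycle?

No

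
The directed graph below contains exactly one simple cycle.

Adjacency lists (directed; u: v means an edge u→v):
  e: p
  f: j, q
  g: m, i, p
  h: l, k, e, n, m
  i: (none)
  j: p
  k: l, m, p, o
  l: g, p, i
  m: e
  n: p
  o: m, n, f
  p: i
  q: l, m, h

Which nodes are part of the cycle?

DFS with gray/black marking from o:
o gray
  m gray
    e gray
      p gray
        i gray
        i black
      p black
    e black
  m black
  n gray
    n→p: p black — skip
  n black
  f gray
    j gray
      j→p: p black — skip
    j black
    q gray
      l gray
        g gray
          g→m: m black — skip
          g→i: i black — skip
          g→p: p black — skip
        g black
        l→p: p black — skip
        l→i: i black — skip
      l black
      q→m: m black — skip
      h gray
        h→l: l black — skip
        k gray
          k→l: l black — skip
          k→m: m black — skip
          k→p: p black — skip
          k→o: o is gray → back edge
Back edge closes the cycle o → f → q → h → k → o; its vertices are {f, h, k, o, q}.

f, h, k, o, q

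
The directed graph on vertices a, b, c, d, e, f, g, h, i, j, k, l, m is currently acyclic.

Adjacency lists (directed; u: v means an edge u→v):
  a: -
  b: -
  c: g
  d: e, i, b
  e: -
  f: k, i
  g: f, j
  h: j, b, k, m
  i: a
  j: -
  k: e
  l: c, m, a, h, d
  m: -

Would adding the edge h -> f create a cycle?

Adding h→f creates a cycle iff f can already reach h.
Explore from f: no path reaches h. The graph stays acyclic.

No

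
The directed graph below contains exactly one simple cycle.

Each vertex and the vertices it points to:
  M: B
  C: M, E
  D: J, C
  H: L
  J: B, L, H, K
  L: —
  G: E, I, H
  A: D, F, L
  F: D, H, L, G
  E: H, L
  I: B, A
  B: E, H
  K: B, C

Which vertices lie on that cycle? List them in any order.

DFS with gray/black marking from A:
A gray
  D gray
    J gray
      B gray
        E gray
          H gray
            L gray
            L black
          H black
          E→L: L black — skip
        E black
        B→H: H black — skip
      B black
      J→L: L black — skip
      J→H: H black — skip
      K gray
        K→B: B black — skip
        C gray
          M gray
            M→B: B black — skip
          M black
          C→E: E black — skip
        C black
      K black
    J black
    D→C: C black — skip
  D black
  F gray
    F→D: D black — skip
    F→H: H black — skip
    F→L: L black — skip
    G gray
      G→E: E black — skip
      I gray
        I→B: B black — skip
        I→A: A is gray → back edge
Back edge closes the cycle A → F → G → I → A; its vertices are {A, F, G, I}.

A, F, G, I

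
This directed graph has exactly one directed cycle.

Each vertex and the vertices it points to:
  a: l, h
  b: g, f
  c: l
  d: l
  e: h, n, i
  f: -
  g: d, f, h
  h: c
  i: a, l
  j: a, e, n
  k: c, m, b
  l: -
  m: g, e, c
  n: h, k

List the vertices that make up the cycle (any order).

e, k, m, n

DFS with gray/black marking from n:
n gray
  h gray
    c gray
      l gray
      l black
    c black
  h black
  k gray
    k→c: c black — skip
    m gray
      g gray
        d gray
          d→l: l black — skip
        d black
        f gray
        f black
        g→h: h black — skip
      g black
      e gray
        e→h: h black — skip
        e→n: n is gray → back edge
Back edge closes the cycle n → k → m → e → n; its vertices are {e, k, m, n}.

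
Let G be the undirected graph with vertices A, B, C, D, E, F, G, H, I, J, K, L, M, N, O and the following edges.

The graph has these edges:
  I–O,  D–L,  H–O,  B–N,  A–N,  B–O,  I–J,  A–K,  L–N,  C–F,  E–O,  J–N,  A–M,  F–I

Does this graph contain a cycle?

Yes

DFS, tracking each vertex's parent; an edge to a visited non-parent vertex closes a cycle.
Start from O:
visit O (parent –)
  visit H (parent O)
    H–O: parent, skip
  visit I (parent O)
    visit F (parent I)
      visit C (parent F)
        C–F: parent, skip
      F–I: parent, skip
    I–O: parent, skip
    visit J (parent I)
      J–I: parent, skip
      visit N (parent J)
        visit A (parent N)
          visit K (parent A)
            K–A: parent, skip
          visit M (parent A)
            M–A: parent, skip
          A–N: parent, skip
        visit B (parent N)
          B–O: O visited and ≠ parent → cycle
Cycle: O – I – J – N – B – O.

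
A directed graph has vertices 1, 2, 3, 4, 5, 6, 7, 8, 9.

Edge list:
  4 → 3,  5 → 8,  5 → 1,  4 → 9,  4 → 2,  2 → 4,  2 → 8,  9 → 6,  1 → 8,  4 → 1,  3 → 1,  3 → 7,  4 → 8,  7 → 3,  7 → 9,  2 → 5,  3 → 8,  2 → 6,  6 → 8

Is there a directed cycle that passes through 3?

Yes

3 is on a cycle iff 3 can reach itself via ≥1 edge.
3 → 7 → 3 — yes.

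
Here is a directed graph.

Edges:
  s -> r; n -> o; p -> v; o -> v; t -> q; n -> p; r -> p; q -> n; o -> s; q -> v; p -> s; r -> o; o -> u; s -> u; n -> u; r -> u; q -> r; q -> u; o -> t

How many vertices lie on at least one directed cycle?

7

A vertex is on a directed cycle iff it belongs to a strongly connected component of size ≥ 2 (or has a self-loop).
The vertices on cycles are {n, o, p, q, r, s, t} — 7 in total.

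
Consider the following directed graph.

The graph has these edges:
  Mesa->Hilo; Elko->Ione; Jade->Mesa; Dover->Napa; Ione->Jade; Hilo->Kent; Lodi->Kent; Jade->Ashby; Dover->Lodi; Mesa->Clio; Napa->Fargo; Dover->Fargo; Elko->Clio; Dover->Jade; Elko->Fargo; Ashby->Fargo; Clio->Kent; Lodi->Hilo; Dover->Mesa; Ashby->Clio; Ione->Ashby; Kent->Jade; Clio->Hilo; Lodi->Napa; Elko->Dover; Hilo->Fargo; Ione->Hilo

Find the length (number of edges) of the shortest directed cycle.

4

For each vertex v, BFS finds the shortest path from v back to v.
The shortest such closed walk is Jade → Ashby → Clio → Kent → Jade, length 4.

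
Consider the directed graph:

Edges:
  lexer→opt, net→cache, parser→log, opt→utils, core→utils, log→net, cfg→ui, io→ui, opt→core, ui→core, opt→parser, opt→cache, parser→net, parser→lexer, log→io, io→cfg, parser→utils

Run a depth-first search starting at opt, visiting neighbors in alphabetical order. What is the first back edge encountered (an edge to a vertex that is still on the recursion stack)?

DFS from opt (visiting neighbors in alphabetical order); mark gray on enter, black on exit:
opt gray
  cache gray
  cache black
  core gray
    utils gray
    utils black
  core black
  parser gray
    lexer gray
      lexer→opt: opt is gray → back edge
First back edge: lexer → opt.

lexer->opt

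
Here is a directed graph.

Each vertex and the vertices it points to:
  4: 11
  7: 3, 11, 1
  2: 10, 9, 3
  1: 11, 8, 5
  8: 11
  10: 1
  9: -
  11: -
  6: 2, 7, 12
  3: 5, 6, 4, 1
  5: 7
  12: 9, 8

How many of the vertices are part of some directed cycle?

A vertex is on a directed cycle iff it belongs to a strongly connected component of size ≥ 2 (or has a self-loop).
The vertices on cycles are {1, 2, 3, 5, 6, 7, 10} — 7 in total.

7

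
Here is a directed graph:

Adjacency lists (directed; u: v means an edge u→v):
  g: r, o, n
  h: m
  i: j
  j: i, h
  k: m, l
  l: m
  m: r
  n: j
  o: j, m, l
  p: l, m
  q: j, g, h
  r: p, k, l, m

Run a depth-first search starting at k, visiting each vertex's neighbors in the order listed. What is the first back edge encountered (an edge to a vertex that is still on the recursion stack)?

l->m

DFS from k (visiting each vertex's neighbors in the order listed); mark gray on enter, black on exit:
k gray
  m gray
    r gray
      p gray
        l gray
          l→m: m is gray → back edge
First back edge: l → m.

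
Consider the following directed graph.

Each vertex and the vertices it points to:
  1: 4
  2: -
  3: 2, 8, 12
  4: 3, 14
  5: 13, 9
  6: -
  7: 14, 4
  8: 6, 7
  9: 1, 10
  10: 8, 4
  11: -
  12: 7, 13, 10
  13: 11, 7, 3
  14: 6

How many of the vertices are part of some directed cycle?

A vertex is on a directed cycle iff it belongs to a strongly connected component of size ≥ 2 (or has a self-loop).
The vertices on cycles are {3, 4, 7, 8, 10, 12, 13} — 7 in total.

7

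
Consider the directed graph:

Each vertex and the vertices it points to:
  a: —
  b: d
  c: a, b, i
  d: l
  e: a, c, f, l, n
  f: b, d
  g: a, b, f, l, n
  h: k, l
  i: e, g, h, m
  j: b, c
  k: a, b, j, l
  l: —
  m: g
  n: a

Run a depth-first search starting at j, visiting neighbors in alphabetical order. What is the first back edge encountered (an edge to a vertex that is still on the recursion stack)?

e->c

DFS from j (visiting neighbors in alphabetical order); mark gray on enter, black on exit:
j gray
  b gray
    d gray
      l gray
      l black
    d black
  b black
  c gray
    a gray
    a black
    c→b: b black — skip
    i gray
      e gray
        e→a: a black — skip
        e→c: c is gray → back edge
First back edge: e → c.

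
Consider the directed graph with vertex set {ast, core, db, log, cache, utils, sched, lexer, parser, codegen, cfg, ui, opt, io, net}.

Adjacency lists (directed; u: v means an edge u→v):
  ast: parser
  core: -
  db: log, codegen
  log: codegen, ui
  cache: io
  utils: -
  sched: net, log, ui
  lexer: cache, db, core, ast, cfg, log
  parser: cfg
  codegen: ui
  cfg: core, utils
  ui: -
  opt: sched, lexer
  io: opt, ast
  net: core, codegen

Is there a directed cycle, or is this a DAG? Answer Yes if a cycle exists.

Yes

DFS with white/gray/black marking, starting from core:
core gray
core black
ast gray
  parser gray
    cfg gray
      cfg→core: core black — skip
      utils gray
      utils black
    cfg black
  parser black
ast black
db gray
  log gray
    codegen gray
      ui gray
      ui black
    codegen black
    log→ui: ui black — skip
  log black
  db→codegen: codegen black — skip
db black
cache gray
  io gray
    opt gray
      sched gray
        net gray
          net→core: core black — skip
          net→codegen: codegen black — skip
        net black
        sched→log: log black — skip
        sched→ui: ui black — skip
      sched black
      lexer gray
        lexer→cache: cache is gray → back edge
Back edge found, so a cycle exists: cache → io → opt → lexer → cache.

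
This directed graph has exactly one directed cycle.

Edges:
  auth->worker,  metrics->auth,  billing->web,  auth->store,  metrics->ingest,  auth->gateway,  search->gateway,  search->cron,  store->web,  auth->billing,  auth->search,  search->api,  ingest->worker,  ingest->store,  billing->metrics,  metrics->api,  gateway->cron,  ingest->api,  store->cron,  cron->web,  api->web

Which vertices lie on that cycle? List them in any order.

auth, billing, metrics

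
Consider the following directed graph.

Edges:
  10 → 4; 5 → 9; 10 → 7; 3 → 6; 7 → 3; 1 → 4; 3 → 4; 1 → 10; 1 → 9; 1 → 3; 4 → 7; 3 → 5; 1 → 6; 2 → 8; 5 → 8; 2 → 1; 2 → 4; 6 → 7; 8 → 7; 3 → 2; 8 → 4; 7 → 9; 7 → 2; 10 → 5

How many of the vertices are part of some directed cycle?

9

A vertex is on a directed cycle iff it belongs to a strongly connected component of size ≥ 2 (or has a self-loop).
The vertices on cycles are {1, 2, 3, 4, 5, 6, 7, 8, 10} — 9 in total.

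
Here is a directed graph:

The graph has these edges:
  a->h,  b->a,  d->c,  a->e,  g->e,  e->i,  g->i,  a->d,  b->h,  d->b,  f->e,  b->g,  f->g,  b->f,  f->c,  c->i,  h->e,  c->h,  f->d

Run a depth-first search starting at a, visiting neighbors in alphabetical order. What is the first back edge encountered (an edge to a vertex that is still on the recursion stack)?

b→a

DFS from a (visiting neighbors in alphabetical order); mark gray on enter, black on exit:
a gray
  d gray
    b gray
      b→a: a is gray → back edge
First back edge: b → a.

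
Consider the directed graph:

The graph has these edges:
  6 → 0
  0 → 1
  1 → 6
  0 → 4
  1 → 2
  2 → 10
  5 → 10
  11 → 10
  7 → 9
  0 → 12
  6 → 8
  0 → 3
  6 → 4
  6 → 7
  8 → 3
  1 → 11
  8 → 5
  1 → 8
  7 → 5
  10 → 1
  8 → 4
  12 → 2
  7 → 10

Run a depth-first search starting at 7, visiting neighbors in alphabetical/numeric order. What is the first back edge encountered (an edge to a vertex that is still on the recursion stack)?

2->10

DFS from 7 (visiting neighbors in alphabetical/numeric order); mark gray on enter, black on exit:
7 gray
  5 gray
    10 gray
      1 gray
        2 gray
          2→10: 10 is gray → back edge
First back edge: 2 → 10.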